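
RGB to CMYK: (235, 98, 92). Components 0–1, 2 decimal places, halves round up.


R'=235/255≈0.9216, G'=98/255≈0.3843, B'=92/255≈0.3608
K = 1 - max(R',G',B') = 1 - 235/255 = 20/255 = 0.07843… → 0.08
(1-R'-K)/(1-K) simplifies to (max-R)/max with max = 235:
C = (235-235)/235 = 0/235 = 0 → 0.00
M = (235-98)/235 = 137/235 = 0.58297… → 0.58
Y = (235-92)/235 = 143/235 = 0.60851… → 0.61
= CMYK(0.00, 0.58, 0.61, 0.08)


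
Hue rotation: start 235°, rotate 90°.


New hue = (H + rotation) mod 360
New hue = (235 + 90) mod 360
= 325 mod 360
= 325°


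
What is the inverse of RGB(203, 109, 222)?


Invert: (255-R, 255-G, 255-B)
R: 255-203 = 52
G: 255-109 = 146
B: 255-222 = 33
= RGB(52, 146, 33)


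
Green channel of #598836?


Color: #598836
R = 59 = 89
G = 88 = 136
B = 36 = 54
Green = 136


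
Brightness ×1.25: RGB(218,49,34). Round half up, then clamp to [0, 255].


Multiply each channel by 1.25, round half up, clamp to [0, 255]
R: 218×1.25 = 272.5 → round → 273 → clamp → 255
G: 49×1.25 = 61.25 → round → 61
B: 34×1.25 = 42.5 → round → 43
= RGB(255, 61, 43)


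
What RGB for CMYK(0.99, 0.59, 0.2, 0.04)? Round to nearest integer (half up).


R = 255 × (1-C) × (1-K) = 255 × 0.01 × 0.96 = 2.448 → 2
G = 255 × (1-M) × (1-K) = 255 × 0.41 × 0.96 = 100.368 → 100
B = 255 × (1-Y) × (1-K) = 255 × 0.80 × 0.96 = 195.84 → 196
= RGB(2, 100, 196)


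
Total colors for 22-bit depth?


Colors = 2^bits = 2^22
= 4,194,304 colors


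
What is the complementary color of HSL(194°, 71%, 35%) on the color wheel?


Complement = opposite side of color wheel = hue + 180°
H' = (194 + 180) mod 360 = 14°
S and L unchanged.
= HSL(14°, 71%, 35%)


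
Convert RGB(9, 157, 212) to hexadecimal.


R = 9 → 09 (hex)
G = 157 → 9D (hex)
B = 212 → D4 (hex)
Hex = #099DD4


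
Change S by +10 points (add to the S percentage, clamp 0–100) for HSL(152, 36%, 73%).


Original S = 36%
Adjustment = +10 percentage points
New S = 36 + (10) = 46
Clamp to [0, 100] → 46
= HSL(152°, 46%, 73%)


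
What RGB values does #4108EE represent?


41 → 65 (R)
08 → 8 (G)
EE → 238 (B)
= RGB(65, 8, 238)


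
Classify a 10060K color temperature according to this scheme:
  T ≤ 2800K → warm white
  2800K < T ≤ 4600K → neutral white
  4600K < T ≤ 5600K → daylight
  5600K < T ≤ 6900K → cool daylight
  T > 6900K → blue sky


Temperature: 10060K
10060K > 6900K → blue sky
Classification: blue sky


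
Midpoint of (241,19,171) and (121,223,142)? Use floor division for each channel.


Midpoint: each channel = ⌊(C₁+C₂)/2⌋
R: ⌊(241+121)/2⌋ = 181
G: ⌊(19+223)/2⌋ = 121
B: ⌊(171+142)/2⌋ = 156
= RGB(181, 121, 156)


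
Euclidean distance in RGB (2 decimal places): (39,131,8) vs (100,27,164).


d = √[(R₁-R₂)² + (G₁-G₂)² + (B₁-B₂)²]
d = √[(39-100)² + (131-27)² + (8-164)²]
d = √[3721 + 10816 + 24336]
d = √38873
d ≈ 197.16


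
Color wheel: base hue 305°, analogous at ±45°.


Base hue: 305°
Left analog: (305 - 45) mod 360 = 260°
Right analog: (305 + 45) mod 360 = 350°
Analogous hues = 260° and 350°


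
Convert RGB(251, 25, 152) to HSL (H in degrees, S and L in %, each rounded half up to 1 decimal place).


Normalize: R'=251/255≈0.9843, G'=25/255≈0.0980, B'=152/255≈0.5961
Max=251/255, Min=25/255, Δ=Max-Min=226/255
L = (Max+Min)/2 = (251+25)/510 = 276/510 = 0.54117… → L = 54.1%
L > 0.5 → S = Δ/(2-Max-Min) = 226/(510-251-25) = 226/234 = 0.96581… → S = 96.6%
(the 1/255 factors cancel in S and H, so raw channel differences can be used)
Max is R' → H = 60 × (((G-B)/Δ) mod 6) = 60 × (((25-152)/226) mod 6)
  (-127)/226 = -0.5619…; negative, so add 6 → 5.4380…
  H = 60 × 5.4380… = 326.283…° → H = 326.3°
= HSL(326.3°, 96.6%, 54.1%)


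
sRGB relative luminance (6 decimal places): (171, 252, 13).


Linearize each channel (sRGB transfer function): c = v/255; c_lin = c/12.92 if c ≤ 0.04045, else ((c+0.055)/1.055)^2.4
  R: 171/255 ≈ 0.670588 > 0.04045 → ((0.670588+0.055)/1.055)^2.4 ≈ 0.407240
  G: 252/255 ≈ 0.988235 > 0.04045 → ((0.988235+0.055)/1.055)^2.4 ≈ 0.973445
  B: 13/255 ≈ 0.050980 > 0.04045 → ((0.050980+0.055)/1.055)^2.4 ≈ 0.004025
R_lin = 0.407240, G_lin = 0.973445, B_lin = 0.004025
L = 0.2126×R + 0.7152×G + 0.0722×B
L = 0.2126×0.407240 + 0.7152×0.973445 + 0.0722×0.004025
L ≈ 0.783078


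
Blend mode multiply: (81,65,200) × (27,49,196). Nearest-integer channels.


Multiply: C = A×B/255, rounded to nearest integer
R: 81×27/255 = 2187/255 ≈ 8.576 → 9
G: 65×49/255 = 3185/255 ≈ 12.490 → 12
B: 200×196/255 = 39200/255 ≈ 153.725 → 154
= RGB(9, 12, 154)


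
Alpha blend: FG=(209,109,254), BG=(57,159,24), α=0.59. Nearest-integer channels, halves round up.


C = α×F + (1-α)×B, with 1-α = 0.41
R: 0.59×209 + 0.41×57 = 123.31 + 23.37 = 146.68 → 147
G: 0.59×109 + 0.41×159 = 64.31 + 65.19 = 129.50 → 130
B: 0.59×254 + 0.41×24 = 149.86 + 9.84 = 159.70 → 160
= RGB(147, 130, 160)


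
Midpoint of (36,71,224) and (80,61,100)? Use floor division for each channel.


Midpoint: each channel = ⌊(C₁+C₂)/2⌋
R: ⌊(36+80)/2⌋ = 58
G: ⌊(71+61)/2⌋ = 66
B: ⌊(224+100)/2⌋ = 162
= RGB(58, 66, 162)


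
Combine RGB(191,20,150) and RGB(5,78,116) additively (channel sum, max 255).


Additive: each channel = min(255, C₁+C₂)
R: 191+5 = 196 → 196
G: 20+78 = 98 → 98
B: 150+116 = 266 → 255
= RGB(196, 98, 255)


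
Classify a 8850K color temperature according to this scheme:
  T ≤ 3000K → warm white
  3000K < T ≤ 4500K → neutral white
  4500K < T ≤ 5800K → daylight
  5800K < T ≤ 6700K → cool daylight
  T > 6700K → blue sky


Temperature: 8850K
8850K > 6700K → blue sky
Classification: blue sky


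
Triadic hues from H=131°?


Triadic: equally spaced at 120° intervals
H1 = 131°
H2 = (131 + 120) mod 360 = 251°
H3 = (131 + 240) mod 360 = 11°
Triadic = 131°, 251°, 11°


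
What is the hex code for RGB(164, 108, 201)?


R = 164 → A4 (hex)
G = 108 → 6C (hex)
B = 201 → C9 (hex)
Hex = #A46CC9


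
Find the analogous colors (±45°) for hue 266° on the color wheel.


Base hue: 266°
Left analog: (266 - 45) mod 360 = 221°
Right analog: (266 + 45) mod 360 = 311°
Analogous hues = 221° and 311°


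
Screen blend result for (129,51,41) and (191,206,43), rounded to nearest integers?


Screen: C = 255 - (255-A)×(255-B)/255, rounded to nearest integer
R: 255 - (255-129)×(255-191)/255 = 255 - 8064/255 ≈ 255 - 31.624 = 223.376 → 223
G: 255 - (255-51)×(255-206)/255 = 255 - 9996/255 ≈ 255 - 39.200 = 215.800 → 216
B: 255 - (255-41)×(255-43)/255 = 255 - 45368/255 ≈ 255 - 177.914 = 77.086 → 77
= RGB(223, 216, 77)


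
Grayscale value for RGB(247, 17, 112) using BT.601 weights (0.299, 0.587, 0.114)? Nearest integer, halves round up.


Gray = 0.299×R + 0.587×G + 0.114×B
Gray = 0.299×247 + 0.587×17 + 0.114×112
Gray = 73.853 + 9.979 + 12.768
Gray = 96.600 → round half up → 97
Gray = 97


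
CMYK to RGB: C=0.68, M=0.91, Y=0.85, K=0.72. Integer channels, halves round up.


R = 255 × (1-C) × (1-K) = 255 × 0.32 × 0.28 = 22.848 → 23
G = 255 × (1-M) × (1-K) = 255 × 0.09 × 0.28 = 6.426 → 6
B = 255 × (1-Y) × (1-K) = 255 × 0.15 × 0.28 = 10.71 → 11
= RGB(23, 6, 11)


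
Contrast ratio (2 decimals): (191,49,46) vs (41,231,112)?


Linearize each sRGB channel c=v/255: c/12.92 if c ≤ 0.04045 else ((c+0.055)/1.055)^2.4
L = 0.2126×R_lin + 0.7152×G_lin + 0.0722×B_lin
Color 1 (191,49,46):
  R=191: 191/255≈0.7490 > 0.04045 → ((0.7490+0.055)/1.055)^2.4 ≈ 0.52100
  G=49: 49/255≈0.1922 > 0.04045 → ((0.1922+0.055)/1.055)^2.4 ≈ 0.03071
  B=46: 46/255≈0.1804 > 0.04045 → ((0.1804+0.055)/1.055)^2.4 ≈ 0.02732
  L1 = 0.2126×0.52100 + 0.7152×0.03071 + 0.0722×0.02732 ≈ 0.13470
Color 2 (41,231,112):
  R=41: 41/255≈0.1608 > 0.04045 → ((0.1608+0.055)/1.055)^2.4 ≈ 0.02217
  G=231: 231/255≈0.9059 > 0.04045 → ((0.9059+0.055)/1.055)^2.4 ≈ 0.79910
  B=112: 112/255≈0.4392 > 0.04045 → ((0.4392+0.055)/1.055)^2.4 ≈ 0.16203
  L2 = 0.2126×0.02217 + 0.7152×0.79910 + 0.0722×0.16203 ≈ 0.58793
Lighter = 0.58793, Darker = 0.13470
Ratio = (L_lighter + 0.05) / (L_darker + 0.05)
Ratio = (0.58793 + 0.05) / (0.13470 + 0.05) = 0.63793 / 0.18470 ≈ 3.4538
Ratio ≈ 3.45:1


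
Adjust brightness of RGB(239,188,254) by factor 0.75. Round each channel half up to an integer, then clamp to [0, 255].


Multiply each channel by 0.75, round half up, clamp to [0, 255]
R: 239×0.75 = 179.25 → round → 179
G: 188×0.75 = 141
B: 254×0.75 = 190.5 → round → 191
= RGB(179, 141, 191)


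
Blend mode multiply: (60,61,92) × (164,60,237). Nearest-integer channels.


Multiply: C = A×B/255, rounded to nearest integer
R: 60×164/255 = 9840/255 ≈ 38.588 → 39
G: 61×60/255 = 3660/255 ≈ 14.353 → 14
B: 92×237/255 = 21804/255 ≈ 85.506 → 86
= RGB(39, 14, 86)


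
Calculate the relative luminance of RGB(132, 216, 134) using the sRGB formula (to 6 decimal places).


Linearize each channel (sRGB transfer function): c = v/255; c_lin = c/12.92 if c ≤ 0.04045, else ((c+0.055)/1.055)^2.4
  R: 132/255 ≈ 0.517647 > 0.04045 → ((0.517647+0.055)/1.055)^2.4 ≈ 0.230740
  G: 216/255 ≈ 0.847059 > 0.04045 → ((0.847059+0.055)/1.055)^2.4 ≈ 0.686685
  B: 134/255 ≈ 0.525490 > 0.04045 → ((0.525490+0.055)/1.055)^2.4 ≈ 0.238398
R_lin = 0.230740, G_lin = 0.686685, B_lin = 0.238398
L = 0.2126×R + 0.7152×G + 0.0722×B
L = 0.2126×0.230740 + 0.7152×0.686685 + 0.0722×0.238398
L ≈ 0.557385


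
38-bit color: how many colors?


Colors = 2^bits = 2^38
= 274,877,906,944 colors


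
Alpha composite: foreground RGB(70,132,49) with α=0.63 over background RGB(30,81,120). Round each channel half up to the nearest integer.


C = α×F + (1-α)×B, with 1-α = 0.37
R: 0.63×70 + 0.37×30 = 44.10 + 11.10 = 55.20 → 55
G: 0.63×132 + 0.37×81 = 83.16 + 29.97 = 113.13 → 113
B: 0.63×49 + 0.37×120 = 30.87 + 44.40 = 75.27 → 75
= RGB(55, 113, 75)


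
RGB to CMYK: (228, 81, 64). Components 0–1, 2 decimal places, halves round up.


R'=228/255≈0.8941, G'=81/255≈0.3176, B'=64/255≈0.2510
K = 1 - max(R',G',B') = 1 - 228/255 = 27/255 = 0.10588… → 0.11
(1-R'-K)/(1-K) simplifies to (max-R)/max with max = 228:
C = (228-228)/228 = 0/228 = 0 → 0.00
M = (228-81)/228 = 147/228 = 0.64473… → 0.64
Y = (228-64)/228 = 164/228 = 0.71929… → 0.72
= CMYK(0.00, 0.64, 0.72, 0.11)


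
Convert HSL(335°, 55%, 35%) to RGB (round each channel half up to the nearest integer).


H=335°, S=0.55, L=0.35
C = (1-|2L-1|)×S = (1-|-0.30|)×0.55 = 0.385
H' = H/60 = 335/60 ≈ 5.5833; X = C×(1-|H' mod 2 - 1|) ≈ 0.1604
m = L - C/2 = 0.35 - 0.1925 = 0.1575
Sector ⌊H'⌋ = 5 → (R',G',B') = (0.385, 0.0, ≈0.1604)
RGB = ((R'+m)×255, (G'+m)×255, (B'+m)×255) = (138.3375, 40.1625, 81.06875)
Round half up → RGB(138, 40, 81)


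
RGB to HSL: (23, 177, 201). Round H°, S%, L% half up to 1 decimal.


Normalize: R'=23/255≈0.0902, G'=177/255≈0.6941, B'=201/255≈0.7882
Max=201/255, Min=23/255, Δ=Max-Min=178/255
L = (Max+Min)/2 = (201+23)/510 = 224/510 = 0.43921… → L = 43.9%
L ≤ 0.5 → S = Δ/(Max+Min) = 178/(201+23) = 178/224 = 0.79464… → S = 79.5%
(the 1/255 factors cancel in S and H, so raw channel differences can be used)
Max is B' → H = 60 × ((R-G)/Δ + 4) = 60 × ((23-177)/178 + 4)
  -154/178 + 4 = -0.8651… + 4 = 3.1348…
  H = 60 × 3.1348… = 188.089…° → H = 188.1°
= HSL(188.1°, 79.5%, 43.9%)


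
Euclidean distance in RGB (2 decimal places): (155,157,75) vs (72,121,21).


d = √[(R₁-R₂)² + (G₁-G₂)² + (B₁-B₂)²]
d = √[(155-72)² + (157-121)² + (75-21)²]
d = √[6889 + 1296 + 2916]
d = √11101
d ≈ 105.36


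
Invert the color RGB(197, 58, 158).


Invert: (255-R, 255-G, 255-B)
R: 255-197 = 58
G: 255-58 = 197
B: 255-158 = 97
= RGB(58, 197, 97)


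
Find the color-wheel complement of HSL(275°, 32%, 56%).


Complement = opposite side of color wheel = hue + 180°
H' = (275 + 180) mod 360 = 95°
S and L unchanged.
= HSL(95°, 32%, 56%)


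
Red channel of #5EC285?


Color: #5EC285
R = 5E = 94
G = C2 = 194
B = 85 = 133
Red = 94


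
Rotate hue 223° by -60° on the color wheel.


New hue = (H + rotation) mod 360
New hue = (223 -60) mod 360
= 163 mod 360
= 163°


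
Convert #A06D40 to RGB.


A0 → 160 (R)
6D → 109 (G)
40 → 64 (B)
= RGB(160, 109, 64)


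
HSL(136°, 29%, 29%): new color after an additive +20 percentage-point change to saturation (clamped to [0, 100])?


Original S = 29%
Adjustment = +20 percentage points
New S = 29 + (20) = 49
Clamp to [0, 100] → 49
= HSL(136°, 49%, 29%)


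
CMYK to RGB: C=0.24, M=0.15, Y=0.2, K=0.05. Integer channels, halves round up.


R = 255 × (1-C) × (1-K) = 255 × 0.76 × 0.95 = 184.11 → 184
G = 255 × (1-M) × (1-K) = 255 × 0.85 × 0.95 = 205.9125 → 206
B = 255 × (1-Y) × (1-K) = 255 × 0.80 × 0.95 = 193.8 → 194
= RGB(184, 206, 194)


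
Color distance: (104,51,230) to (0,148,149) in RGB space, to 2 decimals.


d = √[(R₁-R₂)² + (G₁-G₂)² + (B₁-B₂)²]
d = √[(104-0)² + (51-148)² + (230-149)²]
d = √[10816 + 9409 + 6561]
d = √26786
d ≈ 163.66


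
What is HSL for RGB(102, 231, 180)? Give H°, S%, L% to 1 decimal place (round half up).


Normalize: R'=102/255≈0.4000, G'=231/255≈0.9059, B'=180/255≈0.7059
Max=231/255, Min=102/255, Δ=Max-Min=129/255
L = (Max+Min)/2 = (231+102)/510 = 333/510 = 0.65294… → L = 65.3%
L > 0.5 → S = Δ/(2-Max-Min) = 129/(510-231-102) = 129/177 = 0.72881… → S = 72.9%
(the 1/255 factors cancel in S and H, so raw channel differences can be used)
Max is G' → H = 60 × ((B-R)/Δ + 2) = 60 × ((180-102)/129 + 2)
  78/129 + 2 = 0.6046… + 2 = 2.6046…
  H = 60 × 2.6046… = 156.279…° → H = 156.3°
= HSL(156.3°, 72.9%, 65.3%)


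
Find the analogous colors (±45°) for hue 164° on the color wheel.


Base hue: 164°
Left analog: (164 - 45) mod 360 = 119°
Right analog: (164 + 45) mod 360 = 209°
Analogous hues = 119° and 209°


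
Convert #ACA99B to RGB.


AC → 172 (R)
A9 → 169 (G)
9B → 155 (B)
= RGB(172, 169, 155)


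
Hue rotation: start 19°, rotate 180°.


New hue = (H + rotation) mod 360
New hue = (19 + 180) mod 360
= 199 mod 360
= 199°


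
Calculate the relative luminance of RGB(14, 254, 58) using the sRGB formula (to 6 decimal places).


Linearize each channel (sRGB transfer function): c = v/255; c_lin = c/12.92 if c ≤ 0.04045, else ((c+0.055)/1.055)^2.4
  R: 14/255 ≈ 0.054902 > 0.04045 → ((0.054902+0.055)/1.055)^2.4 ≈ 0.004391
  G: 254/255 ≈ 0.996078 > 0.04045 → ((0.996078+0.055)/1.055)^2.4 ≈ 0.991102
  B: 58/255 ≈ 0.227451 > 0.04045 → ((0.227451+0.055)/1.055)^2.4 ≈ 0.042311
R_lin = 0.004391, G_lin = 0.991102, B_lin = 0.042311
L = 0.2126×R + 0.7152×G + 0.0722×B
L = 0.2126×0.004391 + 0.7152×0.991102 + 0.0722×0.042311
L ≈ 0.712825


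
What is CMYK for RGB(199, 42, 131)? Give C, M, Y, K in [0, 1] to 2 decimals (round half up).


R'=199/255≈0.7804, G'=42/255≈0.1647, B'=131/255≈0.5137
K = 1 - max(R',G',B') = 1 - 199/255 = 56/255 = 0.21960… → 0.22
(1-R'-K)/(1-K) simplifies to (max-R)/max with max = 199:
C = (199-199)/199 = 0/199 = 0 → 0.00
M = (199-42)/199 = 157/199 = 0.78894… → 0.79
Y = (199-131)/199 = 68/199 = 0.34170… → 0.34
= CMYK(0.00, 0.79, 0.34, 0.22)


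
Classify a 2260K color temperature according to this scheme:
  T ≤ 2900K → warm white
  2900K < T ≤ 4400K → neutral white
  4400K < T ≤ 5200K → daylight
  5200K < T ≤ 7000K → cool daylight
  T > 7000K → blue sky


Temperature: 2260K
2260K ≤ 2900K → warm white
Classification: warm white


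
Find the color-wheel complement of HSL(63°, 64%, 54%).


Complement = opposite side of color wheel = hue + 180°
H' = (63 + 180) mod 360 = 243°
S and L unchanged.
= HSL(243°, 64%, 54%)


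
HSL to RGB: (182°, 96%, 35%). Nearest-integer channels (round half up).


H=182°, S=0.96, L=0.35
C = (1-|2L-1|)×S = (1-|-0.30|)×0.96 = 0.672
H' = H/60 = 182/60 ≈ 3.0333; X = C×(1-|H' mod 2 - 1|) = 0.6496
m = L - C/2 = 0.35 - 0.336 = 0.014
Sector ⌊H'⌋ = 3 → (R',G',B') = (0.0, 0.6496, 0.672)
RGB = ((R'+m)×255, (G'+m)×255, (B'+m)×255) = (3.57, 169.218, 174.93)
Round half up → RGB(4, 169, 175)


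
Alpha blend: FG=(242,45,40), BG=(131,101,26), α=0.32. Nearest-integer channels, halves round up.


C = α×F + (1-α)×B, with 1-α = 0.68
R: 0.32×242 + 0.68×131 = 77.44 + 89.08 = 166.52 → 167
G: 0.32×45 + 0.68×101 = 14.40 + 68.68 = 83.08 → 83
B: 0.32×40 + 0.68×26 = 12.80 + 17.68 = 30.48 → 30
= RGB(167, 83, 30)


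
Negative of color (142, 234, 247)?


Invert: (255-R, 255-G, 255-B)
R: 255-142 = 113
G: 255-234 = 21
B: 255-247 = 8
= RGB(113, 21, 8)


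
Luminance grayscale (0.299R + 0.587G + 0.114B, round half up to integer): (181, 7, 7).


Gray = 0.299×R + 0.587×G + 0.114×B
Gray = 0.299×181 + 0.587×7 + 0.114×7
Gray = 54.119 + 4.109 + 0.798
Gray = 59.026 → round half up → 59
Gray = 59


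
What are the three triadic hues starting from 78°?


Triadic: equally spaced at 120° intervals
H1 = 78°
H2 = (78 + 120) mod 360 = 198°
H3 = (78 + 240) mod 360 = 318°
Triadic = 78°, 198°, 318°


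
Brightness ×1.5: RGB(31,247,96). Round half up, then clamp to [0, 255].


Multiply each channel by 1.5, round half up, clamp to [0, 255]
R: 31×1.5 = 46.5 → round → 47
G: 247×1.5 = 370.5 → round → 371 → clamp → 255
B: 96×1.5 = 144
= RGB(47, 255, 144)


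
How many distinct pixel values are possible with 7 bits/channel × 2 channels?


Total bits = 7 bits/channel × 2 channels = 14 bits
Distinct pixel values = 2^14
= 16,384 pixel values


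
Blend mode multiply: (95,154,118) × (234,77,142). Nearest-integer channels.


Multiply: C = A×B/255, rounded to nearest integer
R: 95×234/255 = 22230/255 ≈ 87.176 → 87
G: 154×77/255 = 11858/255 ≈ 46.502 → 47
B: 118×142/255 = 16756/255 ≈ 65.710 → 66
= RGB(87, 47, 66)


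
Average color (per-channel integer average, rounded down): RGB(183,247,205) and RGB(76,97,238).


Midpoint: each channel = ⌊(C₁+C₂)/2⌋
R: ⌊(183+76)/2⌋ = 129
G: ⌊(247+97)/2⌋ = 172
B: ⌊(205+238)/2⌋ = 221
= RGB(129, 172, 221)


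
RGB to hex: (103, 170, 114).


R = 103 → 67 (hex)
G = 170 → AA (hex)
B = 114 → 72 (hex)
Hex = #67AA72


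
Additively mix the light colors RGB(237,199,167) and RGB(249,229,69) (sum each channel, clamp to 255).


Additive: each channel = min(255, C₁+C₂)
R: 237+249 = 486 → 255
G: 199+229 = 428 → 255
B: 167+69 = 236 → 236
= RGB(255, 255, 236)


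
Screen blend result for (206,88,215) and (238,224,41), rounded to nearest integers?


Screen: C = 255 - (255-A)×(255-B)/255, rounded to nearest integer
R: 255 - (255-206)×(255-238)/255 = 255 - 833/255 ≈ 255 - 3.267 = 251.733 → 252
G: 255 - (255-88)×(255-224)/255 = 255 - 5177/255 ≈ 255 - 20.302 = 234.698 → 235
B: 255 - (255-215)×(255-41)/255 = 255 - 8560/255 ≈ 255 - 33.569 = 221.431 → 221
= RGB(252, 235, 221)


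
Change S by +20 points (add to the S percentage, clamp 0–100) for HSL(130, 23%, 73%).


Original S = 23%
Adjustment = +20 percentage points
New S = 23 + (20) = 43
Clamp to [0, 100] → 43
= HSL(130°, 43%, 73%)


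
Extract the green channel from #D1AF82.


Color: #D1AF82
R = D1 = 209
G = AF = 175
B = 82 = 130
Green = 175


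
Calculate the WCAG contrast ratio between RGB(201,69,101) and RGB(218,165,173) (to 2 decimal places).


Linearize each sRGB channel c=v/255: c/12.92 if c ≤ 0.04045 else ((c+0.055)/1.055)^2.4
L = 0.2126×R_lin + 0.7152×G_lin + 0.0722×B_lin
Color 1 (201,69,101):
  R=201: 201/255≈0.7882 > 0.04045 → ((0.7882+0.055)/1.055)^2.4 ≈ 0.58408
  G=69: 69/255≈0.2706 > 0.04045 → ((0.2706+0.055)/1.055)^2.4 ≈ 0.05951
  B=101: 101/255≈0.3961 > 0.04045 → ((0.3961+0.055)/1.055)^2.4 ≈ 0.13014
  L1 = 0.2126×0.58408 + 0.7152×0.05951 + 0.0722×0.13014 ≈ 0.17613
Color 2 (218,165,173):
  R=218: 218/255≈0.8549 > 0.04045 → ((0.8549+0.055)/1.055)^2.4 ≈ 0.70110
  G=165: 165/255≈0.6471 > 0.04045 → ((0.6471+0.055)/1.055)^2.4 ≈ 0.37626
  B=173: 173/255≈0.6784 > 0.04045 → ((0.6784+0.055)/1.055)^2.4 ≈ 0.41789
  L2 = 0.2126×0.70110 + 0.7152×0.37626 + 0.0722×0.41789 ≈ 0.44833
Lighter = 0.44833, Darker = 0.17613
Ratio = (L_lighter + 0.05) / (L_darker + 0.05)
Ratio = (0.44833 + 0.05) / (0.17613 + 0.05) = 0.49833 / 0.22613 ≈ 2.2037
Ratio ≈ 2.20:1


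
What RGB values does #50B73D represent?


50 → 80 (R)
B7 → 183 (G)
3D → 61 (B)
= RGB(80, 183, 61)


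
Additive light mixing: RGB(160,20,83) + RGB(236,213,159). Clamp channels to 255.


Additive: each channel = min(255, C₁+C₂)
R: 160+236 = 396 → 255
G: 20+213 = 233 → 233
B: 83+159 = 242 → 242
= RGB(255, 233, 242)


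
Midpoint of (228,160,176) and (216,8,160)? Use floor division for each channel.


Midpoint: each channel = ⌊(C₁+C₂)/2⌋
R: ⌊(228+216)/2⌋ = 222
G: ⌊(160+8)/2⌋ = 84
B: ⌊(176+160)/2⌋ = 168
= RGB(222, 84, 168)


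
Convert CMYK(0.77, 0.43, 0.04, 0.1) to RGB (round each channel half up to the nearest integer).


R = 255 × (1-C) × (1-K) = 255 × 0.23 × 0.90 = 52.785 → 53
G = 255 × (1-M) × (1-K) = 255 × 0.57 × 0.90 = 130.815 → 131
B = 255 × (1-Y) × (1-K) = 255 × 0.96 × 0.90 = 220.32 → 220
= RGB(53, 131, 220)


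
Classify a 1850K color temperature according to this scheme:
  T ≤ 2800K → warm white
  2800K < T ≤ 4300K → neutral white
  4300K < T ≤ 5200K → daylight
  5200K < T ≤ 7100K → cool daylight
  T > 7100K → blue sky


Temperature: 1850K
1850K ≤ 2800K → warm white
Classification: warm white


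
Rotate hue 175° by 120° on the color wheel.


New hue = (H + rotation) mod 360
New hue = (175 + 120) mod 360
= 295 mod 360
= 295°


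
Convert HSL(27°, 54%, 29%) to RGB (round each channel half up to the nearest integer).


H=27°, S=0.54, L=0.29
C = (1-|2L-1|)×S = (1-|-0.42|)×0.54 = 0.3132
H' = H/60 = 27/60 ≈ 0.4500; X = C×(1-|H' mod 2 - 1|) = 0.14094
m = L - C/2 = 0.29 - 0.1566 = 0.1334
Sector ⌊H'⌋ = 0 → (R',G',B') = (0.3132, 0.14094, 0.0)
RGB = ((R'+m)×255, (G'+m)×255, (B'+m)×255) = (113.883, 69.9567, 34.017)
Round half up → RGB(114, 70, 34)


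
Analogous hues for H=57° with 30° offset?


Base hue: 57°
Left analog: (57 - 30) mod 360 = 27°
Right analog: (57 + 30) mod 360 = 87°
Analogous hues = 27° and 87°


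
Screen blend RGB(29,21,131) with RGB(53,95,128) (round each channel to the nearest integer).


Screen: C = 255 - (255-A)×(255-B)/255, rounded to nearest integer
R: 255 - (255-29)×(255-53)/255 = 255 - 45652/255 ≈ 255 - 179.027 = 75.973 → 76
G: 255 - (255-21)×(255-95)/255 = 255 - 37440/255 ≈ 255 - 146.824 = 108.176 → 108
B: 255 - (255-131)×(255-128)/255 = 255 - 15748/255 ≈ 255 - 61.757 = 193.243 → 193
= RGB(76, 108, 193)


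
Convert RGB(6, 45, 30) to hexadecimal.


R = 6 → 06 (hex)
G = 45 → 2D (hex)
B = 30 → 1E (hex)
Hex = #062D1E


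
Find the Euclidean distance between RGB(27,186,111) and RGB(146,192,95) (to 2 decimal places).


d = √[(R₁-R₂)² + (G₁-G₂)² + (B₁-B₂)²]
d = √[(27-146)² + (186-192)² + (111-95)²]
d = √[14161 + 36 + 256]
d = √14453
d ≈ 120.22


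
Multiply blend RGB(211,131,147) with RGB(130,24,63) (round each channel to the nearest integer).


Multiply: C = A×B/255, rounded to nearest integer
R: 211×130/255 = 27430/255 ≈ 107.569 → 108
G: 131×24/255 = 3144/255 ≈ 12.329 → 12
B: 147×63/255 = 9261/255 ≈ 36.318 → 36
= RGB(108, 12, 36)


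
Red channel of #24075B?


Color: #24075B
R = 24 = 36
G = 07 = 7
B = 5B = 91
Red = 36


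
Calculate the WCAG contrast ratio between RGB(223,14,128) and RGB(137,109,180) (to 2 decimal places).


Linearize each sRGB channel c=v/255: c/12.92 if c ≤ 0.04045 else ((c+0.055)/1.055)^2.4
L = 0.2126×R_lin + 0.7152×G_lin + 0.0722×B_lin
Color 1 (223,14,128):
  R=223: 223/255≈0.8745 > 0.04045 → ((0.8745+0.055)/1.055)^2.4 ≈ 0.73791
  G=14: 14/255≈0.0549 > 0.04045 → ((0.0549+0.055)/1.055)^2.4 ≈ 0.00439
  B=128: 128/255≈0.5020 > 0.04045 → ((0.5020+0.055)/1.055)^2.4 ≈ 0.21586
  L1 = 0.2126×0.73791 + 0.7152×0.00439 + 0.0722×0.21586 ≈ 0.17561
Color 2 (137,109,180):
  R=137: 137/255≈0.5373 > 0.04045 → ((0.5373+0.055)/1.055)^2.4 ≈ 0.25016
  G=109: 109/255≈0.4275 > 0.04045 → ((0.4275+0.055)/1.055)^2.4 ≈ 0.15293
  B=180: 180/255≈0.7059 > 0.04045 → ((0.7059+0.055)/1.055)^2.4 ≈ 0.45641
  L2 = 0.2126×0.25016 + 0.7152×0.15293 + 0.0722×0.45641 ≈ 0.19551
Lighter = 0.19551, Darker = 0.17561
Ratio = (L_lighter + 0.05) / (L_darker + 0.05)
Ratio = (0.19551 + 0.05) / (0.17561 + 0.05) = 0.24551 / 0.22561 ≈ 1.0882
Ratio ≈ 1.09:1


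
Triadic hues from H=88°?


Triadic: equally spaced at 120° intervals
H1 = 88°
H2 = (88 + 120) mod 360 = 208°
H3 = (88 + 240) mod 360 = 328°
Triadic = 88°, 208°, 328°


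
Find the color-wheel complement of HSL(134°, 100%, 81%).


Complement = opposite side of color wheel = hue + 180°
H' = (134 + 180) mod 360 = 314°
S and L unchanged.
= HSL(314°, 100%, 81%)


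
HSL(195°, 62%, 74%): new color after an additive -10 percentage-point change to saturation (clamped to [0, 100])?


Original S = 62%
Adjustment = -10 percentage points
New S = 62 + (-10) = 52
Clamp to [0, 100] → 52
= HSL(195°, 52%, 74%)


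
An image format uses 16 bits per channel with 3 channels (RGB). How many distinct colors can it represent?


Total bits = 16 bits/channel × 3 channels = 48 bits
Distinct colors = 2^48
= 281,474,976,710,656 colors


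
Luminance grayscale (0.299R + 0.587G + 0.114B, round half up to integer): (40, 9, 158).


Gray = 0.299×R + 0.587×G + 0.114×B
Gray = 0.299×40 + 0.587×9 + 0.114×158
Gray = 11.960 + 5.283 + 18.012
Gray = 35.255 → round half up → 35
Gray = 35


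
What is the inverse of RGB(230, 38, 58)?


Invert: (255-R, 255-G, 255-B)
R: 255-230 = 25
G: 255-38 = 217
B: 255-58 = 197
= RGB(25, 217, 197)


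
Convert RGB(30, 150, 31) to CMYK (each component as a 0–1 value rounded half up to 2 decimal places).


R'=30/255≈0.1176, G'=150/255≈0.5882, B'=31/255≈0.1216
K = 1 - max(R',G',B') = 1 - 150/255 = 105/255 = 0.41176… → 0.41
(1-R'-K)/(1-K) simplifies to (max-R)/max with max = 150:
C = (150-30)/150 = 120/150 = 0.8 → 0.80
M = (150-150)/150 = 0/150 = 0 → 0.00
Y = (150-31)/150 = 119/150 = 0.79333… → 0.79
= CMYK(0.80, 0.00, 0.79, 0.41)


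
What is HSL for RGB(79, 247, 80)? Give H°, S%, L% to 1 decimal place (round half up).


Normalize: R'=79/255≈0.3098, G'=247/255≈0.9686, B'=80/255≈0.3137
Max=247/255, Min=79/255, Δ=Max-Min=168/255
L = (Max+Min)/2 = (247+79)/510 = 326/510 = 0.63921… → L = 63.9%
L > 0.5 → S = Δ/(2-Max-Min) = 168/(510-247-79) = 168/184 = 0.91304… → S = 91.3%
(the 1/255 factors cancel in S and H, so raw channel differences can be used)
Max is G' → H = 60 × ((B-R)/Δ + 2) = 60 × ((80-79)/168 + 2)
  1/168 + 2 = 0.0059… + 2 = 2.0059…
  H = 60 × 2.0059… = 120.357…° → H = 120.4°
= HSL(120.4°, 91.3%, 63.9%)


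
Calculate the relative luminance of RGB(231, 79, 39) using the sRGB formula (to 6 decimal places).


Linearize each channel (sRGB transfer function): c = v/255; c_lin = c/12.92 if c ≤ 0.04045, else ((c+0.055)/1.055)^2.4
  R: 231/255 ≈ 0.905882 > 0.04045 → ((0.905882+0.055)/1.055)^2.4 ≈ 0.799103
  G: 79/255 ≈ 0.309804 > 0.04045 → ((0.309804+0.055)/1.055)^2.4 ≈ 0.078187
  B: 39/255 ≈ 0.152941 > 0.04045 → ((0.152941+0.055)/1.055)^2.4 ≈ 0.020289
R_lin = 0.799103, G_lin = 0.078187, B_lin = 0.020289
L = 0.2126×R + 0.7152×G + 0.0722×B
L = 0.2126×0.799103 + 0.7152×0.078187 + 0.0722×0.020289
L ≈ 0.227274


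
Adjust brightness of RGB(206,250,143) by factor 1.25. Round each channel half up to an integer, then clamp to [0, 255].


Multiply each channel by 1.25, round half up, clamp to [0, 255]
R: 206×1.25 = 257.5 → round → 258 → clamp → 255
G: 250×1.25 = 312.5 → round → 313 → clamp → 255
B: 143×1.25 = 178.75 → round → 179
= RGB(255, 255, 179)


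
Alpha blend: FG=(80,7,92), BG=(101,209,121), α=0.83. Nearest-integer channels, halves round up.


C = α×F + (1-α)×B, with 1-α = 0.17
R: 0.83×80 + 0.17×101 = 66.40 + 17.17 = 83.57 → 84
G: 0.83×7 + 0.17×209 = 5.81 + 35.53 = 41.34 → 41
B: 0.83×92 + 0.17×121 = 76.36 + 20.57 = 96.93 → 97
= RGB(84, 41, 97)


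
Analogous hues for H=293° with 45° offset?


Base hue: 293°
Left analog: (293 - 45) mod 360 = 248°
Right analog: (293 + 45) mod 360 = 338°
Analogous hues = 248° and 338°


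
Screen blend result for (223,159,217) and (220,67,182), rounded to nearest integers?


Screen: C = 255 - (255-A)×(255-B)/255, rounded to nearest integer
R: 255 - (255-223)×(255-220)/255 = 255 - 1120/255 ≈ 255 - 4.392 = 250.608 → 251
G: 255 - (255-159)×(255-67)/255 = 255 - 18048/255 ≈ 255 - 70.776 = 184.224 → 184
B: 255 - (255-217)×(255-182)/255 = 255 - 2774/255 ≈ 255 - 10.878 = 244.122 → 244
= RGB(251, 184, 244)


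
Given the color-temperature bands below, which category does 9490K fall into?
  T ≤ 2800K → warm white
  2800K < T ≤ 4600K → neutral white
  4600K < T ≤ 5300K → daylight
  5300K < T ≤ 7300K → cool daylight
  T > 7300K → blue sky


Temperature: 9490K
9490K > 7300K → blue sky
Classification: blue sky


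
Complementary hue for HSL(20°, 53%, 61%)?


Complement = opposite side of color wheel = hue + 180°
H' = (20 + 180) mod 360 = 200°
S and L unchanged.
= HSL(200°, 53%, 61%)


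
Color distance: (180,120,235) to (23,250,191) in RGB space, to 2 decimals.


d = √[(R₁-R₂)² + (G₁-G₂)² + (B₁-B₂)²]
d = √[(180-23)² + (120-250)² + (235-191)²]
d = √[24649 + 16900 + 1936]
d = √43485
d ≈ 208.53


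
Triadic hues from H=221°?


Triadic: equally spaced at 120° intervals
H1 = 221°
H2 = (221 + 120) mod 360 = 341°
H3 = (221 + 240) mod 360 = 101°
Triadic = 221°, 341°, 101°


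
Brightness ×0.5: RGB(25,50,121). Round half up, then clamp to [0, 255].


Multiply each channel by 0.5, round half up, clamp to [0, 255]
R: 25×0.5 = 12.5 → round → 13
G: 50×0.5 = 25
B: 121×0.5 = 60.5 → round → 61
= RGB(13, 25, 61)


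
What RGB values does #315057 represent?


31 → 49 (R)
50 → 80 (G)
57 → 87 (B)
= RGB(49, 80, 87)


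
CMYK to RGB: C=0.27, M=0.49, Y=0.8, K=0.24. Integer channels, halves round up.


R = 255 × (1-C) × (1-K) = 255 × 0.73 × 0.76 = 141.474 → 141
G = 255 × (1-M) × (1-K) = 255 × 0.51 × 0.76 = 98.838 → 99
B = 255 × (1-Y) × (1-K) = 255 × 0.20 × 0.76 = 38.76 → 39
= RGB(141, 99, 39)


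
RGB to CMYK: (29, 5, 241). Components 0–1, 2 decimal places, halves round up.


R'=29/255≈0.1137, G'=5/255≈0.0196, B'=241/255≈0.9451
K = 1 - max(R',G',B') = 1 - 241/255 = 14/255 = 0.05490… → 0.05
(1-R'-K)/(1-K) simplifies to (max-R)/max with max = 241:
C = (241-29)/241 = 212/241 = 0.87966… → 0.88
M = (241-5)/241 = 236/241 = 0.97925… → 0.98
Y = (241-241)/241 = 0/241 = 0 → 0.00
= CMYK(0.88, 0.98, 0.00, 0.05)


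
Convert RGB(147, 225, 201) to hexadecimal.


R = 147 → 93 (hex)
G = 225 → E1 (hex)
B = 201 → C9 (hex)
Hex = #93E1C9


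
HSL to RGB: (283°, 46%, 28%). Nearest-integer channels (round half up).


H=283°, S=0.46, L=0.28
C = (1-|2L-1|)×S = (1-|-0.44|)×0.46 = 0.2576
H' = H/60 = 283/60 ≈ 4.7167; X = C×(1-|H' mod 2 - 1|) ≈ 0.1846
m = L - C/2 = 0.28 - 0.1288 = 0.1512
Sector ⌊H'⌋ = 4 → (R',G',B') = (≈0.1846, 0.0, 0.2576)
RGB = ((R'+m)×255, (G'+m)×255, (B'+m)×255) = (85.6324, 38.556, 104.244)
Round half up → RGB(86, 39, 104)


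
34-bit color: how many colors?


Colors = 2^bits = 2^34
= 17,179,869,184 colors


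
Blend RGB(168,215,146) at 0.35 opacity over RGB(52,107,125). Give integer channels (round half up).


C = α×F + (1-α)×B, with 1-α = 0.65
R: 0.35×168 + 0.65×52 = 58.80 + 33.80 = 92.60 → 93
G: 0.35×215 + 0.65×107 = 75.25 + 69.55 = 144.80 → 145
B: 0.35×146 + 0.65×125 = 51.10 + 81.25 = 132.35 → 132
= RGB(93, 145, 132)


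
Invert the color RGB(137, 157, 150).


Invert: (255-R, 255-G, 255-B)
R: 255-137 = 118
G: 255-157 = 98
B: 255-150 = 105
= RGB(118, 98, 105)


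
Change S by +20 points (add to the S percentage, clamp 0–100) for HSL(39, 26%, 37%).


Original S = 26%
Adjustment = +20 percentage points
New S = 26 + (20) = 46
Clamp to [0, 100] → 46
= HSL(39°, 46%, 37%)


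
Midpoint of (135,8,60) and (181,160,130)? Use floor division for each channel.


Midpoint: each channel = ⌊(C₁+C₂)/2⌋
R: ⌊(135+181)/2⌋ = 158
G: ⌊(8+160)/2⌋ = 84
B: ⌊(60+130)/2⌋ = 95
= RGB(158, 84, 95)


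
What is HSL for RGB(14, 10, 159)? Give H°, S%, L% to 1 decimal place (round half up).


Normalize: R'=14/255≈0.0549, G'=10/255≈0.0392, B'=159/255≈0.6235
Max=159/255, Min=10/255, Δ=Max-Min=149/255
L = (Max+Min)/2 = (159+10)/510 = 169/510 = 0.33137… → L = 33.1%
L ≤ 0.5 → S = Δ/(Max+Min) = 149/(159+10) = 149/169 = 0.88165… → S = 88.2%
(the 1/255 factors cancel in S and H, so raw channel differences can be used)
Max is B' → H = 60 × ((R-G)/Δ + 4) = 60 × ((14-10)/149 + 4)
  4/149 + 4 = 0.0268… + 4 = 4.0268…
  H = 60 × 4.0268… = 241.610…° → H = 241.6°
= HSL(241.6°, 88.2%, 33.1%)


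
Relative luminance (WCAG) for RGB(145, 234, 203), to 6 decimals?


Linearize each channel (sRGB transfer function): c = v/255; c_lin = c/12.92 if c ≤ 0.04045, else ((c+0.055)/1.055)^2.4
  R: 145/255 ≈ 0.568627 > 0.04045 → ((0.568627+0.055)/1.055)^2.4 ≈ 0.283149
  G: 234/255 ≈ 0.917647 > 0.04045 → ((0.917647+0.055)/1.055)^2.4 ≈ 0.822786
  B: 203/255 ≈ 0.796078 > 0.04045 → ((0.796078+0.055)/1.055)^2.4 ≈ 0.597202
R_lin = 0.283149, G_lin = 0.822786, B_lin = 0.597202
L = 0.2126×R + 0.7152×G + 0.0722×B
L = 0.2126×0.283149 + 0.7152×0.822786 + 0.0722×0.597202
L ≈ 0.691772


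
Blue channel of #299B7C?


Color: #299B7C
R = 29 = 41
G = 9B = 155
B = 7C = 124
Blue = 124


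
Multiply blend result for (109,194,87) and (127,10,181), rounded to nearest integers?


Multiply: C = A×B/255, rounded to nearest integer
R: 109×127/255 = 13843/255 ≈ 54.286 → 54
G: 194×10/255 = 1940/255 ≈ 7.608 → 8
B: 87×181/255 = 15747/255 ≈ 61.753 → 62
= RGB(54, 8, 62)


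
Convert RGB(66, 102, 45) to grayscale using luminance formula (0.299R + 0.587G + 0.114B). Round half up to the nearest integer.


Gray = 0.299×R + 0.587×G + 0.114×B
Gray = 0.299×66 + 0.587×102 + 0.114×45
Gray = 19.734 + 59.874 + 5.130
Gray = 84.738 → round half up → 85
Gray = 85


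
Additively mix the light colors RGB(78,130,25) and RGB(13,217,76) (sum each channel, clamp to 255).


Additive: each channel = min(255, C₁+C₂)
R: 78+13 = 91 → 91
G: 130+217 = 347 → 255
B: 25+76 = 101 → 101
= RGB(91, 255, 101)


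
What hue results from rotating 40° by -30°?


New hue = (H + rotation) mod 360
New hue = (40 -30) mod 360
= 10 mod 360
= 10°


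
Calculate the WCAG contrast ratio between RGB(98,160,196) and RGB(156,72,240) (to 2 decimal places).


Linearize each sRGB channel c=v/255: c/12.92 if c ≤ 0.04045 else ((c+0.055)/1.055)^2.4
L = 0.2126×R_lin + 0.7152×G_lin + 0.0722×B_lin
Color 1 (98,160,196):
  R=98: 98/255≈0.3843 > 0.04045 → ((0.3843+0.055)/1.055)^2.4 ≈ 0.12214
  G=160: 160/255≈0.6275 > 0.04045 → ((0.6275+0.055)/1.055)^2.4 ≈ 0.35153
  B=196: 196/255≈0.7686 > 0.04045 → ((0.7686+0.055)/1.055)^2.4 ≈ 0.55201
  L1 = 0.2126×0.12214 + 0.7152×0.35153 + 0.0722×0.55201 ≈ 0.31724
Color 2 (156,72,240):
  R=156: 156/255≈0.6118 > 0.04045 → ((0.6118+0.055)/1.055)^2.4 ≈ 0.33245
  G=72: 72/255≈0.2824 > 0.04045 → ((0.2824+0.055)/1.055)^2.4 ≈ 0.06480
  B=240: 240/255≈0.9412 > 0.04045 → ((0.9412+0.055)/1.055)^2.4 ≈ 0.87137
  L2 = 0.2126×0.33245 + 0.7152×0.06480 + 0.0722×0.87137 ≈ 0.17994
Lighter = 0.31724, Darker = 0.17994
Ratio = (L_lighter + 0.05) / (L_darker + 0.05)
Ratio = (0.31724 + 0.05) / (0.17994 + 0.05) = 0.36724 / 0.22994 ≈ 1.5971
Ratio ≈ 1.60:1


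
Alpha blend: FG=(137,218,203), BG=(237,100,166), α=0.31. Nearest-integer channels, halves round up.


C = α×F + (1-α)×B, with 1-α = 0.69
R: 0.31×137 + 0.69×237 = 42.47 + 163.53 = 206.00 → 206
G: 0.31×218 + 0.69×100 = 67.58 + 69.00 = 136.58 → 137
B: 0.31×203 + 0.69×166 = 62.93 + 114.54 = 177.47 → 177
= RGB(206, 137, 177)


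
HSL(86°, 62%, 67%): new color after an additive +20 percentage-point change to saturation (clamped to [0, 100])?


Original S = 62%
Adjustment = +20 percentage points
New S = 62 + (20) = 82
Clamp to [0, 100] → 82
= HSL(86°, 82%, 67%)


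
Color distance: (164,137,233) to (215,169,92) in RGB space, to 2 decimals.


d = √[(R₁-R₂)² + (G₁-G₂)² + (B₁-B₂)²]
d = √[(164-215)² + (137-169)² + (233-92)²]
d = √[2601 + 1024 + 19881]
d = √23506
d ≈ 153.32


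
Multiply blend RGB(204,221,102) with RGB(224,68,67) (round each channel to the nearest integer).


Multiply: C = A×B/255, rounded to nearest integer
R: 204×224/255 = 45696/255 ≈ 179.200 → 179
G: 221×68/255 = 15028/255 ≈ 58.933 → 59
B: 102×67/255 = 6834/255 ≈ 26.800 → 27
= RGB(179, 59, 27)


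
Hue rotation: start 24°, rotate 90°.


New hue = (H + rotation) mod 360
New hue = (24 + 90) mod 360
= 114 mod 360
= 114°


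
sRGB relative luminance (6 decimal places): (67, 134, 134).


Linearize each channel (sRGB transfer function): c = v/255; c_lin = c/12.92 if c ≤ 0.04045, else ((c+0.055)/1.055)^2.4
  R: 67/255 ≈ 0.262745 > 0.04045 → ((0.262745+0.055)/1.055)^2.4 ≈ 0.056128
  G: 134/255 ≈ 0.525490 > 0.04045 → ((0.525490+0.055)/1.055)^2.4 ≈ 0.238398
  B: 134/255 ≈ 0.525490 > 0.04045 → ((0.525490+0.055)/1.055)^2.4 ≈ 0.238398
R_lin = 0.056128, G_lin = 0.238398, B_lin = 0.238398
L = 0.2126×R + 0.7152×G + 0.0722×B
L = 0.2126×0.056128 + 0.7152×0.238398 + 0.0722×0.238398
L ≈ 0.199647


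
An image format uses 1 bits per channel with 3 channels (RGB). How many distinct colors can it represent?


Total bits = 1 bits/channel × 3 channels = 3 bits
Distinct colors = 2^3
= 8 colors


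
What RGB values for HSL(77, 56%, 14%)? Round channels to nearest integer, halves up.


H=77°, S=0.56, L=0.14
C = (1-|2L-1|)×S = (1-|-0.72|)×0.56 = 0.1568
H' = H/60 = 77/60 ≈ 1.2833; X = C×(1-|H' mod 2 - 1|) ≈ 0.1124
m = L - C/2 = 0.14 - 0.0784 = 0.0616
Sector ⌊H'⌋ = 1 → (R',G',B') = (≈0.1124, 0.1568, 0.0)
RGB = ((R'+m)×255, (G'+m)×255, (B'+m)×255) = (44.3632, 55.692, 15.708)
Round half up → RGB(44, 56, 16)


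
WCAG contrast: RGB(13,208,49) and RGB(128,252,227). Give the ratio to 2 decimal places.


Linearize each sRGB channel c=v/255: c/12.92 if c ≤ 0.04045 else ((c+0.055)/1.055)^2.4
L = 0.2126×R_lin + 0.7152×G_lin + 0.0722×B_lin
Color 1 (13,208,49):
  R=13: 13/255≈0.0510 > 0.04045 → ((0.0510+0.055)/1.055)^2.4 ≈ 0.00402
  G=208: 208/255≈0.8157 > 0.04045 → ((0.8157+0.055)/1.055)^2.4 ≈ 0.63076
  B=49: 49/255≈0.1922 > 0.04045 → ((0.1922+0.055)/1.055)^2.4 ≈ 0.03071
  L1 = 0.2126×0.00402 + 0.7152×0.63076 + 0.0722×0.03071 ≈ 0.45419
Color 2 (128,252,227):
  R=128: 128/255≈0.5020 > 0.04045 → ((0.5020+0.055)/1.055)^2.4 ≈ 0.21586
  G=252: 252/255≈0.9882 > 0.04045 → ((0.9882+0.055)/1.055)^2.4 ≈ 0.97345
  B=227: 227/255≈0.8902 > 0.04045 → ((0.8902+0.055)/1.055)^2.4 ≈ 0.76815
  L2 = 0.2126×0.21586 + 0.7152×0.97345 + 0.0722×0.76815 ≈ 0.79756
Lighter = 0.79756, Darker = 0.45419
Ratio = (L_lighter + 0.05) / (L_darker + 0.05)
Ratio = (0.79756 + 0.05) / (0.45419 + 0.05) = 0.84756 / 0.50419 ≈ 1.6810
Ratio ≈ 1.68:1
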